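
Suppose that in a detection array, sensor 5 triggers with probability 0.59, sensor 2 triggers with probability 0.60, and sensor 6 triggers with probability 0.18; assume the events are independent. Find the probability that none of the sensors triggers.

0.13448

Independence gives P(none) = ∏(1 − pᵢ).
P(none) = (1 − 0.59) × (1 − 0.60) × (1 − 0.18) = 0.41 × 0.40 × 0.82 = 0.13448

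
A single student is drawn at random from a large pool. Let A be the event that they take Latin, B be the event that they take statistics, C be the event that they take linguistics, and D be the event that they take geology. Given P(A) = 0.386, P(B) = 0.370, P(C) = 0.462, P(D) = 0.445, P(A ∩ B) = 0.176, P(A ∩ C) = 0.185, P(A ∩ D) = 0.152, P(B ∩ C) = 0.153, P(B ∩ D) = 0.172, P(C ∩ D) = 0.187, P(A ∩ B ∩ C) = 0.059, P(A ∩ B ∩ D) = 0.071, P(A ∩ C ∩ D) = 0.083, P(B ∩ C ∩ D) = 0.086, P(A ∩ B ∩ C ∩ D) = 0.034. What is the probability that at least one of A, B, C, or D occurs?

Inclusion–exclusion gives
P(A ∪ B ∪ C ∪ D) = 0.386 + 0.370 + 0.462 + 0.445 − 0.176 − 0.185 − 0.152 − 0.153 − 0.172 − 0.187 + 0.059 + 0.071 + 0.083 + 0.086 − 0.034 = 0.903

0.903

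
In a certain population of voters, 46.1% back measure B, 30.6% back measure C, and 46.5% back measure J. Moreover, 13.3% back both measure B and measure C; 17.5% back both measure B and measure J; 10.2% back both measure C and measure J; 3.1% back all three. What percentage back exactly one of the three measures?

50.5%

Using the inclusion–exclusion count for exactly one event:
P(exactly one) = 46.1 + 30.6 + 46.5 − 2·13.3 − 2·17.5 − 2·10.2 + 3·3.1 = 50.5%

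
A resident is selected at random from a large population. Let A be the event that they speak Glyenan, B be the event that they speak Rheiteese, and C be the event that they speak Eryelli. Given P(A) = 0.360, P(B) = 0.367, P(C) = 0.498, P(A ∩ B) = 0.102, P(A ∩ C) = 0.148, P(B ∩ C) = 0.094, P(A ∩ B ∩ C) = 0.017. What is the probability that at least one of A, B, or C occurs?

Inclusion–exclusion gives
P(A ∪ B ∪ C) = 0.360 + 0.367 + 0.498 − 0.102 − 0.148 − 0.094 + 0.017 = 0.898

0.898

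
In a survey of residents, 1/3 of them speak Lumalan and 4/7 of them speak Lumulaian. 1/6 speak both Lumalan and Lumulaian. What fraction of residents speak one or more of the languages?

P(at least one) = 1/3 + 4/7 − 1/6 = 31/42

31/42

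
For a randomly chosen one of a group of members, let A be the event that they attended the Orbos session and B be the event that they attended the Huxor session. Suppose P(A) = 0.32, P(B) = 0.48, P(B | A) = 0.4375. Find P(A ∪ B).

P(A ∩ B) = P(A)·P(B|A) = 0.32 × 0.4375 = 0.14
P(A ∪ B) = 0.32 + 0.48 − 0.14 = 0.66

0.66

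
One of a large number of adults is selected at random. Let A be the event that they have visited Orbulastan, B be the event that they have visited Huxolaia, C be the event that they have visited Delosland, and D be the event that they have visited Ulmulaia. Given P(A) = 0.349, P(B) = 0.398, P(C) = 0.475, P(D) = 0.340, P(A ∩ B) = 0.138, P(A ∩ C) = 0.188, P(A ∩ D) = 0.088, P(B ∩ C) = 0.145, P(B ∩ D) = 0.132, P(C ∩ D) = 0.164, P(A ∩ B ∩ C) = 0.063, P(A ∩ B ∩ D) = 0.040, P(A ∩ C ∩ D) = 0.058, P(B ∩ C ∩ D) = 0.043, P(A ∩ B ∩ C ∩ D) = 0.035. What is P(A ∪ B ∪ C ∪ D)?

0.876

Inclusion–exclusion gives
P(A ∪ B ∪ C ∪ D) = 0.349 + 0.398 + 0.475 + 0.340 − 0.138 − 0.188 − 0.088 − 0.145 − 0.132 − 0.164 + 0.063 + 0.040 + 0.058 + 0.043 − 0.035 = 0.876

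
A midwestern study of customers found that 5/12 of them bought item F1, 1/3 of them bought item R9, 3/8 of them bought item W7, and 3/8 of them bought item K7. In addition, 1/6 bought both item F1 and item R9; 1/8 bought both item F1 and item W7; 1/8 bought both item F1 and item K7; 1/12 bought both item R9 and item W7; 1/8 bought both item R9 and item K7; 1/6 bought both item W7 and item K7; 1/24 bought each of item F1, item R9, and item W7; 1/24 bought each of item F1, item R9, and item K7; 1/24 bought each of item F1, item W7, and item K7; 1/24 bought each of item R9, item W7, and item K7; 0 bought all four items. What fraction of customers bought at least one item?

7/8

Using inclusion–exclusion:
P(union) = 5/12 + 1/3 + 3/8 + 3/8 − 1/6 − 1/8 − 1/8 − 1/12 − 1/8 − 1/6 + 1/24 + 1/24 + 1/24 + 1/24 − 0 = 7/8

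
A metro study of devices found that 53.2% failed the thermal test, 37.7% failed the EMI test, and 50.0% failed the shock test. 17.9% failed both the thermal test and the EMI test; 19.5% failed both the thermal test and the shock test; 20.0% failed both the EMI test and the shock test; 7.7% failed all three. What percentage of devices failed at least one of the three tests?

91.2%

P(union) = 53.2 + 37.7 + 50.0 − 17.9 − 19.5 − 20.0 + 7.7 = 91.2%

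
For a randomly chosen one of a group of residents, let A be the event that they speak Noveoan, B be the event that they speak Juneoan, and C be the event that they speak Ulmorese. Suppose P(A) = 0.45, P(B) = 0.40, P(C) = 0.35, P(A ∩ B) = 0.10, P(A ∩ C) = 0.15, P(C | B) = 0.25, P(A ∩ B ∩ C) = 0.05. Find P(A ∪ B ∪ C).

0.90

P(B ∩ C) = P(B)·P(C|B) = 0.40 × 0.25 = 0.10
P(A ∪ B ∪ C) = 0.45 + 0.40 + 0.35 − 0.10 − 0.15 − 0.10 + 0.05 = 0.90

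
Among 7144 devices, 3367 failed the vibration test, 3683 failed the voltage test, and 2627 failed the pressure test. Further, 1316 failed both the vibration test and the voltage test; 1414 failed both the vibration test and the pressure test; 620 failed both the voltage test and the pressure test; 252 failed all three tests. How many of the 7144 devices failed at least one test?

By inclusion-exclusion,
|at least one| = 3367 + 3683 + 2627 − 1316 − 1414 − 620 + 252 = 6579

6579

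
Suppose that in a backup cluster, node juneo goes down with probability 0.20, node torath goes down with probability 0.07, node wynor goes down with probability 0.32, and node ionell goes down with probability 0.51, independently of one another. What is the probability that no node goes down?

0.2479008

P(none) = (1 − 0.20) × (1 − 0.07) × (1 − 0.32) × (1 − 0.51) = 0.80 × 0.93 × 0.68 × 0.49 = 0.2479008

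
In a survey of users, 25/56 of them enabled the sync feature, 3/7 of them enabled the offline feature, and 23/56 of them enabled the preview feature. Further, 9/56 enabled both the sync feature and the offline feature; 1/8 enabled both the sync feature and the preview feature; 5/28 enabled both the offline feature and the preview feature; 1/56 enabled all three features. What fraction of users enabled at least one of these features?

P(union) = 25/56 + 3/7 + 23/56 − 9/56 − 1/8 − 5/28 + 1/56 = 47/56

47/56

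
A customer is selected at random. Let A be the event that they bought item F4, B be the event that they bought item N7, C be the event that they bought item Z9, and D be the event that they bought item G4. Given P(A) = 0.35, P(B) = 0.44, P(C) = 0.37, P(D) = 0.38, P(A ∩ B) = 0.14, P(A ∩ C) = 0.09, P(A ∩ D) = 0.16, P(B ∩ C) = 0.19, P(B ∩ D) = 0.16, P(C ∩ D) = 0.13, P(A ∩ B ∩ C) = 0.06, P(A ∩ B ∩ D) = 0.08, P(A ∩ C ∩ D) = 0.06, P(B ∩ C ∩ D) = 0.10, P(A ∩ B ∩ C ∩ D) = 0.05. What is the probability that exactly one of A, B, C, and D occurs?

By inclusion–exclusion (exactly-one form):
P(exactly one) = 0.35 + 0.44 + 0.37 + 0.38 − 2·0.14 − 2·0.09 − 2·0.16 − 2·0.19 − 2·0.16 − 2·0.13 + 3·0.06 + 3·0.08 + 3·0.06 + 3·0.10 − 4·0.05 = 0.50

0.50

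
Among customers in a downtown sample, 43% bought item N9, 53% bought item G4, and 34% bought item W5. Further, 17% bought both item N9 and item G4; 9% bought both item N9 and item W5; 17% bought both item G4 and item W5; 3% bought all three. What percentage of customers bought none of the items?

10%

Using inclusion–exclusion:
P(at least one) = 43 + 53 + 34 − 17 − 9 − 17 + 3 = 90%
P(none) = 100% − 90% = 10%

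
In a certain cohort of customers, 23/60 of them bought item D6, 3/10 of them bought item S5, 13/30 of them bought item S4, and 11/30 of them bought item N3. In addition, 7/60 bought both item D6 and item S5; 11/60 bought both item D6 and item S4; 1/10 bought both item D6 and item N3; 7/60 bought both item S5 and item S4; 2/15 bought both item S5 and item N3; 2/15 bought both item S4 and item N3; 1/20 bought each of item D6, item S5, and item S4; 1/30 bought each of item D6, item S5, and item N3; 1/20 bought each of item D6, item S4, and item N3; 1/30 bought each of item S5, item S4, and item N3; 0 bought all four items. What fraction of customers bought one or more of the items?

By inclusion–exclusion:
P(at least one) = 23/60 + 3/10 + 13/30 + 11/30 − 7/60 − 11/60 − 1/10 − 7/60 − 2/15 − 2/15 + 1/20 + 1/30 + 1/20 + 1/30 − 0 = 13/15

13/15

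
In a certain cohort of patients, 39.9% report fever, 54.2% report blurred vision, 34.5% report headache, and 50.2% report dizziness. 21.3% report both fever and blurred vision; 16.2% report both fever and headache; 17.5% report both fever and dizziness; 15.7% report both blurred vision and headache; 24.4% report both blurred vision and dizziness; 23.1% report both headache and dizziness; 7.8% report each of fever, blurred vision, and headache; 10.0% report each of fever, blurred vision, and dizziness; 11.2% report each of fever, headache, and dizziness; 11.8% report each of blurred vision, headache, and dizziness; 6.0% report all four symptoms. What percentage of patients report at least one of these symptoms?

95.4%

P(at least one) = 39.9 + 54.2 + 34.5 + 50.2 − 21.3 − 16.2 − 17.5 − 15.7 − 24.4 − 23.1 + 7.8 + 10.0 + 11.2 + 11.8 − 6.0 = 95.4%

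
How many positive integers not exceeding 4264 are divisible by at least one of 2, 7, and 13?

2578

By inclusion-exclusion,
⌊4264/2⌋ + ⌊4264/7⌋ + ⌊4264/13⌋ − ⌊4264/14⌋ − ⌊4264/26⌋ − ⌊4264/91⌋ + ⌊4264/182⌋ = 2132 + 609 + 328 − 304 − 164 − 46 + 23 = 2578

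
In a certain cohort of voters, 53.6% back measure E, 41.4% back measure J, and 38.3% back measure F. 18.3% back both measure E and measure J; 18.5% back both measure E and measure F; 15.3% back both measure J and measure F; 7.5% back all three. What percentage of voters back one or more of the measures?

P(≥1) = 53.6 + 41.4 + 38.3 − 18.3 − 18.5 − 15.3 + 7.5 = 88.7%

88.7%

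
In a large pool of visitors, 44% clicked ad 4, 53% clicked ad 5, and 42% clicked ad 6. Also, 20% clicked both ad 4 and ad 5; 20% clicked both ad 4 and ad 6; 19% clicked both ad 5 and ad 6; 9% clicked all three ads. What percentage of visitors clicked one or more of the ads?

89%

By inclusion-exclusion,
P(at least one) = 44 + 53 + 42 − 20 − 20 − 19 + 9 = 89%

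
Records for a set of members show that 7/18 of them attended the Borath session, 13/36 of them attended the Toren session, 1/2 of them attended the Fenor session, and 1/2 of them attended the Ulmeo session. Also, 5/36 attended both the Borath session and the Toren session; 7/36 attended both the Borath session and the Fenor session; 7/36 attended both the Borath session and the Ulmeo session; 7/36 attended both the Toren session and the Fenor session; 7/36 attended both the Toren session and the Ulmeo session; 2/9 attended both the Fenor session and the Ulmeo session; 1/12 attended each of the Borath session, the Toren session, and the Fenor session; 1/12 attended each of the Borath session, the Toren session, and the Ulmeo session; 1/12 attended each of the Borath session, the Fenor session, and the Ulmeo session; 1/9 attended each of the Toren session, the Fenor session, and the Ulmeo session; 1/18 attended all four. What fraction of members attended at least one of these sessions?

11/12

P(≥1) = 7/18 + 13/36 + 1/2 + 1/2 − 5/36 − 7/36 − 7/36 − 7/36 − 7/36 − 2/9 + 1/12 + 1/12 + 1/12 + 1/9 − 1/18 = 11/12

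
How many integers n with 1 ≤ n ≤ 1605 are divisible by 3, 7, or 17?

⌊1605/3⌋ + ⌊1605/7⌋ + ⌊1605/17⌋ − ⌊1605/21⌋ − ⌊1605/51⌋ − ⌊1605/119⌋ + ⌊1605/357⌋ = 535 + 229 + 94 − 76 − 31 − 13 + 4 = 742

742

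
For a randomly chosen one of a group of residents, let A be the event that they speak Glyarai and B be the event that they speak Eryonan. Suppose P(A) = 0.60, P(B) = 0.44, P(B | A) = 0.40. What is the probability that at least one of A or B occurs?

P(A ∩ B) = P(A)·P(B|A) = 0.60 × 0.40 = 0.24
P(A ∪ B) = 0.60 + 0.44 − 0.24 = 0.80

0.80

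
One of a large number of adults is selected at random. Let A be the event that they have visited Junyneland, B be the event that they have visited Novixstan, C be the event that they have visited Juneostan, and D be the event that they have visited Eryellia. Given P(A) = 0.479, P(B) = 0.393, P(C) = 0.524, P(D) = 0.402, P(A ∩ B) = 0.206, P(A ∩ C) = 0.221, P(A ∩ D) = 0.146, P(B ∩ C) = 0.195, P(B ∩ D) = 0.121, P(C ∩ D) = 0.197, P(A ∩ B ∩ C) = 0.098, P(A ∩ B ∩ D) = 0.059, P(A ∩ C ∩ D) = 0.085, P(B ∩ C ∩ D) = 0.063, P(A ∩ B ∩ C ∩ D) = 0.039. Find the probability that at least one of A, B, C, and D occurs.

P(A ∪ B ∪ C ∪ D) = 0.479 + 0.393 + 0.524 + 0.402 − 0.206 − 0.221 − 0.146 − 0.195 − 0.121 − 0.197 + 0.098 + 0.059 + 0.085 + 0.063 − 0.039 = 0.978

0.978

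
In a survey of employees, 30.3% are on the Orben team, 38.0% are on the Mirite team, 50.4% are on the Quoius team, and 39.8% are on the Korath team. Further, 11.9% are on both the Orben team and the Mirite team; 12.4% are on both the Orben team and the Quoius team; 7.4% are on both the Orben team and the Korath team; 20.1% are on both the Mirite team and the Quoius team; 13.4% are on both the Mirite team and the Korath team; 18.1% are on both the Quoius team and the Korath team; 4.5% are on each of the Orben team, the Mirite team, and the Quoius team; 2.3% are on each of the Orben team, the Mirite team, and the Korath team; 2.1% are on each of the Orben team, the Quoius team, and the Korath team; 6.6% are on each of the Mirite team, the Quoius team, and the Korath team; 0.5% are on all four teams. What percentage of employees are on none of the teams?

9.8%

By inclusion-exclusion,
P(union) = 30.3 + 38.0 + 50.4 + 39.8 − 11.9 − 12.4 − 7.4 − 20.1 − 13.4 − 18.1 + 4.5 + 2.3 + 2.1 + 6.6 − 0.5 = 90.2%
P(none) = 100% − 90.2% = 9.8%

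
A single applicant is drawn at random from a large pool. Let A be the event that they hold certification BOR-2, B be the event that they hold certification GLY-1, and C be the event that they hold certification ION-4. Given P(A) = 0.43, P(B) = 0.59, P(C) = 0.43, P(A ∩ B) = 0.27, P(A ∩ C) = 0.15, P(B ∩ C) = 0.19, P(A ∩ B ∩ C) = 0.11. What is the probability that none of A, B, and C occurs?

0.05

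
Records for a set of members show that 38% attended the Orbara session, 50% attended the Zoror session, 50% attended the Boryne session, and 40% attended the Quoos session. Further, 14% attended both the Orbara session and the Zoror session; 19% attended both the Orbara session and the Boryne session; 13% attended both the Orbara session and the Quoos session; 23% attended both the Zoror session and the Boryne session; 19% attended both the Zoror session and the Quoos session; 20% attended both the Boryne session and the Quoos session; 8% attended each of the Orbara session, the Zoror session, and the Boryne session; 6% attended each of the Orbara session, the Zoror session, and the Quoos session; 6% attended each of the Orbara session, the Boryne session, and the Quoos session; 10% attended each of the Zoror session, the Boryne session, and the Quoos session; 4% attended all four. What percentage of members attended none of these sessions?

Apply inclusion-exclusion:
P(at least one) = 38 + 50 + 50 + 40 − 14 − 19 − 13 − 23 − 19 − 20 + 8 + 6 + 6 + 10 − 4 = 96%
P(none) = 100% − 96% = 4%

4%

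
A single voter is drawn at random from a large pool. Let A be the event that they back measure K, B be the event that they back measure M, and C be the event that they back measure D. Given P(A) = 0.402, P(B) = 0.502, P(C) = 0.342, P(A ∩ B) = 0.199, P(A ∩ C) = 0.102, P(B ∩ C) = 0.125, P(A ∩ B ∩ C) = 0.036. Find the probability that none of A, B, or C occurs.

P(A ∪ B ∪ C) = 0.402 + 0.502 + 0.342 − 0.199 − 0.102 − 0.125 + 0.036 = 0.856
P(none) = 1 − 0.856 = 0.144

0.144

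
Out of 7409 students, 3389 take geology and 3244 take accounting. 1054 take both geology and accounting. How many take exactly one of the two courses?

4525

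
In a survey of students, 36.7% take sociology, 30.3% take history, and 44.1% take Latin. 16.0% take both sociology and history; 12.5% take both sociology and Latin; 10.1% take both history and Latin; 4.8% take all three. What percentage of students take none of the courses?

22.7%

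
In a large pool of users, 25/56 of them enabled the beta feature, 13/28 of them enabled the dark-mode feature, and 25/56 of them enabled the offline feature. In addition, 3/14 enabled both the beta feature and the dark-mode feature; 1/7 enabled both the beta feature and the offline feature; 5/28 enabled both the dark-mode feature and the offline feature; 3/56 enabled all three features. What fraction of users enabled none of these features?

By inclusion–exclusion:
P(at least one) = 25/56 + 13/28 + 25/56 − 3/14 − 1/7 − 5/28 + 3/56 = 7/8
P(none) = 1 − 7/8 = 1/8

1/8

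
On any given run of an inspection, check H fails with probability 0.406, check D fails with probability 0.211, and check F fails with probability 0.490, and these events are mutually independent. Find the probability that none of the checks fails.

0.23901966

P(none) = (1 − 0.406) × (1 − 0.211) × (1 − 0.490) = 0.594 × 0.789 × 0.510 = 0.23901966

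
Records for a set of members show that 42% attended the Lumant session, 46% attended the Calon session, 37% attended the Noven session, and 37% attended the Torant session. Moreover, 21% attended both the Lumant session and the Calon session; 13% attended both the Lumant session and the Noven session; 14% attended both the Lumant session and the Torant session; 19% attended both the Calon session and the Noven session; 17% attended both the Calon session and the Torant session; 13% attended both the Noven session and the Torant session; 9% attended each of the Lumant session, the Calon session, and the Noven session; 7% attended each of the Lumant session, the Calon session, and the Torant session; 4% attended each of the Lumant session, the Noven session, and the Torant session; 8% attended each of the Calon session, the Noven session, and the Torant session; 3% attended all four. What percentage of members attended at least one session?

90%

P(union) = 42 + 46 + 37 + 37 − 21 − 13 − 14 − 19 − 17 − 13 + 9 + 7 + 4 + 8 − 3 = 90%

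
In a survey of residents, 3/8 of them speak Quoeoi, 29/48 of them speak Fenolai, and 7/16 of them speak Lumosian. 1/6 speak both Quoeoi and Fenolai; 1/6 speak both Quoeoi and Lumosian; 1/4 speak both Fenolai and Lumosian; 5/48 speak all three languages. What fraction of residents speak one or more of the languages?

By inclusion–exclusion:
P(≥1) = 3/8 + 29/48 + 7/16 − 1/6 − 1/6 − 1/4 + 5/48 = 15/16

15/16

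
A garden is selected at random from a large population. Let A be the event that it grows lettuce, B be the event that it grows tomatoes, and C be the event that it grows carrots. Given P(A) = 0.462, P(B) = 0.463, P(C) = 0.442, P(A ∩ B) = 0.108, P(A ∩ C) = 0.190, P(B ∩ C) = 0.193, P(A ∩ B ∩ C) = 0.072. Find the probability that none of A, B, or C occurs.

P(A ∪ B ∪ C) = 0.462 + 0.463 + 0.442 − 0.108 − 0.190 − 0.193 + 0.072 = 0.948
P(none) = 1 − 0.948 = 0.052

0.052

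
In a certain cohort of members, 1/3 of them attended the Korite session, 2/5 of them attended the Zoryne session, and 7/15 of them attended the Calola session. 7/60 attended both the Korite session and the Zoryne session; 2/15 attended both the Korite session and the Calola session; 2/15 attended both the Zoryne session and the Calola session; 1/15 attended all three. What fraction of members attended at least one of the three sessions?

53/60

By inclusion-exclusion,
P(at least one) = 1/3 + 2/5 + 7/15 − 7/60 − 2/15 − 2/15 + 1/15 = 53/60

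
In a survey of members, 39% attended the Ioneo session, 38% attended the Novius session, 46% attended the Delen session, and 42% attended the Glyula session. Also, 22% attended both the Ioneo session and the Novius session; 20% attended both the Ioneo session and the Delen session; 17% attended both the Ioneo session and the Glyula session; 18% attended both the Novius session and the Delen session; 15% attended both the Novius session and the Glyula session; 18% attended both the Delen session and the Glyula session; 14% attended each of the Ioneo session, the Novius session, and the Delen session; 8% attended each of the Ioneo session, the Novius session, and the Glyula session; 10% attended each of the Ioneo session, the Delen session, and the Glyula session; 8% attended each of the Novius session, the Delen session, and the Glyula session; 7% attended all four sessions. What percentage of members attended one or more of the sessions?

By inclusion-exclusion,
P(≥1) = 39 + 38 + 46 + 42 − 22 − 20 − 17 − 18 − 15 − 18 + 14 + 8 + 10 + 8 − 7 = 88%

88%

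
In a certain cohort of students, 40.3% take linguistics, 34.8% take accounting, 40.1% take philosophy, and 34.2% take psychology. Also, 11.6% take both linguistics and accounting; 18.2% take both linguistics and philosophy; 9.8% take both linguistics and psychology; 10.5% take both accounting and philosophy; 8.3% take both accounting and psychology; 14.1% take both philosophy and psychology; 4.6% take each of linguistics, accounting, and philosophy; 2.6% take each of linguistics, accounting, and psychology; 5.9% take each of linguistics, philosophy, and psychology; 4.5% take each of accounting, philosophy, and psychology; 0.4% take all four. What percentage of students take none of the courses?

5.9%

P(at least one) = 40.3 + 34.8 + 40.1 + 34.2 − 11.6 − 18.2 − 9.8 − 10.5 − 8.3 − 14.1 + 4.6 + 2.6 + 5.9 + 4.5 − 0.4 = 94.1%
P(none) = 100% − 94.1% = 5.9%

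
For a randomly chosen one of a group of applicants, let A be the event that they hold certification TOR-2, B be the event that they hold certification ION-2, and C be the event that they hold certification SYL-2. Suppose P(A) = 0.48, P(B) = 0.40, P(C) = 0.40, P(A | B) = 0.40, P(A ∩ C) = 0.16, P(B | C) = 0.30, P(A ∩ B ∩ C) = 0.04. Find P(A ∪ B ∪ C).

0.88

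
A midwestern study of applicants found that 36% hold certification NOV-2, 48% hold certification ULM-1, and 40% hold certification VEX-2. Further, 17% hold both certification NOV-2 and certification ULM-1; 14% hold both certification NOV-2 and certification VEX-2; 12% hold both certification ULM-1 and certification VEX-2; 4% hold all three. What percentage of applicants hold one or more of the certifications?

85%

By inclusion-exclusion,
P(≥1) = 36 + 48 + 40 − 17 − 14 − 12 + 4 = 85%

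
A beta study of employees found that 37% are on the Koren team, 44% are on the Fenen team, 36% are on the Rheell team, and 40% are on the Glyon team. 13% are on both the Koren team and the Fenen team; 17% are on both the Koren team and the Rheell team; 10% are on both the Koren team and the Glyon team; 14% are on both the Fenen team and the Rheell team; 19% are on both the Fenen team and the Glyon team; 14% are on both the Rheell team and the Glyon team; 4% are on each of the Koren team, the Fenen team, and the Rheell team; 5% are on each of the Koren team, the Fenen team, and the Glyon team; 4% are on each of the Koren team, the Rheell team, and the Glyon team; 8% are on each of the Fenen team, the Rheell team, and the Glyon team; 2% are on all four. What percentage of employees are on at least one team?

89%

P(union) = 37 + 44 + 36 + 40 − 13 − 17 − 10 − 14 − 19 − 14 + 4 + 5 + 4 + 8 − 2 = 89%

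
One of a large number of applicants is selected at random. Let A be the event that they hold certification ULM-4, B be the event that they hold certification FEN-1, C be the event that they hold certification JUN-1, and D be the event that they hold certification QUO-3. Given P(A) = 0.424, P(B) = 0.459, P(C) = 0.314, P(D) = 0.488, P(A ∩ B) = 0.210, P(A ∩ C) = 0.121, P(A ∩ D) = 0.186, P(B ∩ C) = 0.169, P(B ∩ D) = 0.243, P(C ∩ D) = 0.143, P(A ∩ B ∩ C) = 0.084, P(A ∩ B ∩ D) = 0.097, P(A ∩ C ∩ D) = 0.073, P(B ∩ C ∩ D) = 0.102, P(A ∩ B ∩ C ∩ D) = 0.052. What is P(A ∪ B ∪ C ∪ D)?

Using inclusion–exclusion:
P(A ∪ B ∪ C ∪ D) = 0.424 + 0.459 + 0.314 + 0.488 − 0.210 − 0.121 − 0.186 − 0.169 − 0.243 − 0.143 + 0.084 + 0.097 + 0.073 + 0.102 − 0.052 = 0.917

0.917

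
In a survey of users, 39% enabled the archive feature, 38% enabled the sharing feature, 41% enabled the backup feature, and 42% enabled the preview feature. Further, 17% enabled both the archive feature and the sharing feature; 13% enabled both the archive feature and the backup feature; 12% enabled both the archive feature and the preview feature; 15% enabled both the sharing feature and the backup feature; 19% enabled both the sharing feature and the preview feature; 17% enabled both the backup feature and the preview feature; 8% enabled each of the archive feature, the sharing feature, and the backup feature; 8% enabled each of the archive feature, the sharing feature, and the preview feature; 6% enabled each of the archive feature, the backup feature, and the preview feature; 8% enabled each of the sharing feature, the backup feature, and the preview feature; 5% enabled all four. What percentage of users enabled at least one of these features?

Inclusion–exclusion gives
P(at least one) = 39 + 38 + 41 + 42 − 17 − 13 − 12 − 15 − 19 − 17 + 8 + 8 + 6 + 8 − 5 = 92%

92%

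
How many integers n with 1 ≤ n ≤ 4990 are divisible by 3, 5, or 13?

1663 + 998 + 383 − 332 − 127 − 76 + 25 = 2534

2534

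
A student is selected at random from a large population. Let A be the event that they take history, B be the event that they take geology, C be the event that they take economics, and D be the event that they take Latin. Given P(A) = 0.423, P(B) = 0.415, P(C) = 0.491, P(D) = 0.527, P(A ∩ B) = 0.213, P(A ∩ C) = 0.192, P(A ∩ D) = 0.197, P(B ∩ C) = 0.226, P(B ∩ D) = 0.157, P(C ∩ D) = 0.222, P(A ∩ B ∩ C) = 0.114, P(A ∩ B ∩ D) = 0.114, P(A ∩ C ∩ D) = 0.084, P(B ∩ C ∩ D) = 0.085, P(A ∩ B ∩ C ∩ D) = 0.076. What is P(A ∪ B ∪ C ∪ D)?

0.970

Apply inclusion-exclusion:
P(A ∪ B ∪ C ∪ D) = 0.423 + 0.415 + 0.491 + 0.527 − 0.213 − 0.192 − 0.197 − 0.226 − 0.157 − 0.222 + 0.114 + 0.114 + 0.084 + 0.085 − 0.076 = 0.970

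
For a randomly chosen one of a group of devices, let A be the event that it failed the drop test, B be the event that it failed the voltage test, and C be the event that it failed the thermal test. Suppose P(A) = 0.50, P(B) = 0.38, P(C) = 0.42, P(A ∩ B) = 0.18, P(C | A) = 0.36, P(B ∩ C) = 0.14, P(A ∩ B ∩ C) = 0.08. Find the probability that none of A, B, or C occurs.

0.12

P(A ∩ C) = P(A)·P(C|A) = 0.50 × 0.36 = 0.18
By inclusion-exclusion,
P(A ∪ B ∪ C) = 0.50 + 0.38 + 0.42 − 0.18 − 0.18 − 0.14 + 0.08 = 0.88
P(none) = 1 − 0.88 = 0.12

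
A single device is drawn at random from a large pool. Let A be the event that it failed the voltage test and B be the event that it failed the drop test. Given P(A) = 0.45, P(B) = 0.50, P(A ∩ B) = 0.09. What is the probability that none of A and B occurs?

0.14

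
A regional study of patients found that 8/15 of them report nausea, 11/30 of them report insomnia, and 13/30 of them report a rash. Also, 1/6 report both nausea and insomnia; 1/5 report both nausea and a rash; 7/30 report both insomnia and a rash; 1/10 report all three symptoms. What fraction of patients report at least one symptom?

5/6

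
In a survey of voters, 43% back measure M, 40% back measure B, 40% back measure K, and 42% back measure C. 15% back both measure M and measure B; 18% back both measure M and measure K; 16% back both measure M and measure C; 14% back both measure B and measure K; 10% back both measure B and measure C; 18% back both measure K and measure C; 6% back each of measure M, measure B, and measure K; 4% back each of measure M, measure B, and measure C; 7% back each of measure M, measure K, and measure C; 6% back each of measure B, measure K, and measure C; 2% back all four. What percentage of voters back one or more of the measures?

95%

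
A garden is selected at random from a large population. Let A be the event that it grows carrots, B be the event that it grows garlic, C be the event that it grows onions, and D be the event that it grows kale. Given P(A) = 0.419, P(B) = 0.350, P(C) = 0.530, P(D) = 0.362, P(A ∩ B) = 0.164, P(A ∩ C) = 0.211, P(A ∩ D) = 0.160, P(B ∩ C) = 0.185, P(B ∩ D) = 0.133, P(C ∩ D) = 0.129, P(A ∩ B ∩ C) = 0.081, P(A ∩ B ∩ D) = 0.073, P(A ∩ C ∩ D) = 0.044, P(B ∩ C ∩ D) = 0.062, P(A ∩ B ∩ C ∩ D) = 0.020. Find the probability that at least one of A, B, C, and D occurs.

0.919

P(A ∪ B ∪ C ∪ D) = 0.419 + 0.350 + 0.530 + 0.362 − 0.164 − 0.211 − 0.160 − 0.185 − 0.133 − 0.129 + 0.081 + 0.073 + 0.044 + 0.062 − 0.020 = 0.919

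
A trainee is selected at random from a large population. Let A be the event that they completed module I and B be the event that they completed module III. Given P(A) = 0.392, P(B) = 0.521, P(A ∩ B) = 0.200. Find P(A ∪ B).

0.713

By inclusion–exclusion:
P(A ∪ B) = 0.392 + 0.521 − 0.200 = 0.713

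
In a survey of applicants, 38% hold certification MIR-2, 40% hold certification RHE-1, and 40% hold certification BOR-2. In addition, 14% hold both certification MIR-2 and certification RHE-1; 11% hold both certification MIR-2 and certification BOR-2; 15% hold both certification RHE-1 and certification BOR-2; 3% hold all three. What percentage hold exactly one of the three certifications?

P(exactly one) = 38 + 40 + 40 − 2·14 − 2·11 − 2·15 + 3·3 = 47%

47%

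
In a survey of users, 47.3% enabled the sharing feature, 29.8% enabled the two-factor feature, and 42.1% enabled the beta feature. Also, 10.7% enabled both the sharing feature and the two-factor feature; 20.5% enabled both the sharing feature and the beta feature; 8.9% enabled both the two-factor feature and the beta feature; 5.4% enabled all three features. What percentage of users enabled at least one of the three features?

84.5%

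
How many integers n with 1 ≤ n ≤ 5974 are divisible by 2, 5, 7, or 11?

By inclusion–exclusion:
floor(5974/2) + floor(5974/5) + floor(5974/7) + floor(5974/11) − floor(5974/10) − floor(5974/14) − floor(5974/22) − floor(5974/35) − floor(5974/55) − floor(5974/77) + floor(5974/70) + floor(5974/110) + floor(5974/154) + floor(5974/385) − floor(5974/770) = 2987 + 1194 + 853 + 543 − 597 − 426 − 271 − 170 − 108 − 77 + 85 + 54 + 38 + 15 − 7 = 4113

4113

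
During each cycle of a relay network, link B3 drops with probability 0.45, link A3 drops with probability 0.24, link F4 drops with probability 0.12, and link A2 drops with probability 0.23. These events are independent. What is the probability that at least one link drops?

0.7167632

P(none) = (1 − 0.45) × (1 − 0.24) × (1 − 0.12) × (1 − 0.23) = 0.55 × 0.76 × 0.88 × 0.77 = 0.2832368
P(at least one) = 1 − 0.2832368 = 0.7167632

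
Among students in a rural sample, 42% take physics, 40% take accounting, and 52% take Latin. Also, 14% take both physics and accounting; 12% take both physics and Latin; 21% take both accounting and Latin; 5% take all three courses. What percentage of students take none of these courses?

P(≥1) = 42 + 40 + 52 − 14 − 12 − 21 + 5 = 92%
P(none) = 100% − 92% = 8%

8%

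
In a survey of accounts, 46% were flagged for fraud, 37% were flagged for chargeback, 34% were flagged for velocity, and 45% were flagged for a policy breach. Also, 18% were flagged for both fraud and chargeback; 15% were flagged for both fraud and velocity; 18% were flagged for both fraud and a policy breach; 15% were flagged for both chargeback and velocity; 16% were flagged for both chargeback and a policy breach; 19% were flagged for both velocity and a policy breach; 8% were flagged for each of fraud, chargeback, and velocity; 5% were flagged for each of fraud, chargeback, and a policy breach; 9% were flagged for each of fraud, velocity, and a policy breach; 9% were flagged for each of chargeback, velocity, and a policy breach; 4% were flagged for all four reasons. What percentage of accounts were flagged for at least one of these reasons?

88%

P(at least one) = 46 + 37 + 34 + 45 − 18 − 15 − 18 − 15 − 16 − 19 + 8 + 5 + 9 + 9 − 4 = 88%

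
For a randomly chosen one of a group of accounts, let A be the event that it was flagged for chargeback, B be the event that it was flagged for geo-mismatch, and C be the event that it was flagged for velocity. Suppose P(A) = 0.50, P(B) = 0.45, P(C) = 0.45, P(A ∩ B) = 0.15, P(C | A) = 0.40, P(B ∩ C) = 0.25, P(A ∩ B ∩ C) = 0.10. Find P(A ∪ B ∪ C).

0.90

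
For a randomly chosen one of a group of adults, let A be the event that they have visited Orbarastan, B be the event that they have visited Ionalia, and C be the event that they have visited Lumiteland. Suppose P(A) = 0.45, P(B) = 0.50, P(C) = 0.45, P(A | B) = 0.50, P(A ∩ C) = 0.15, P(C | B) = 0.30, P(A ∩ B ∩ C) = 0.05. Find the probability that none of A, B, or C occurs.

0.10

P(A ∩ B) = P(B)·P(A|B) = 0.50 × 0.50 = 0.25
P(B ∩ C) = P(B)·P(C|B) = 0.50 × 0.30 = 0.15
P(A ∪ B ∪ C) = 0.45 + 0.50 + 0.45 − 0.25 − 0.15 − 0.15 + 0.05 = 0.90
P(none) = 1 − 0.90 = 0.10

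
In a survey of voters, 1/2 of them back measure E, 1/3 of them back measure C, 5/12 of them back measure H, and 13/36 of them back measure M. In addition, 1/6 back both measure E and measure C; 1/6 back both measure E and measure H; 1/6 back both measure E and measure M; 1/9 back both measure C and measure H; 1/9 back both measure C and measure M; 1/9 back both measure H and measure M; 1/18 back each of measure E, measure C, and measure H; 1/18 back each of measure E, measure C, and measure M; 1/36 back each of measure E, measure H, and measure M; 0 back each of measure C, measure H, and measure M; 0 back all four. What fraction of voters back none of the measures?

1/12

P(≥1) = 1/2 + 1/3 + 5/12 + 13/36 − 1/6 − 1/6 − 1/6 − 1/9 − 1/9 − 1/9 + 1/18 + 1/18 + 1/36 + 0 − 0 = 11/12
P(none) = 1 − 11/12 = 1/12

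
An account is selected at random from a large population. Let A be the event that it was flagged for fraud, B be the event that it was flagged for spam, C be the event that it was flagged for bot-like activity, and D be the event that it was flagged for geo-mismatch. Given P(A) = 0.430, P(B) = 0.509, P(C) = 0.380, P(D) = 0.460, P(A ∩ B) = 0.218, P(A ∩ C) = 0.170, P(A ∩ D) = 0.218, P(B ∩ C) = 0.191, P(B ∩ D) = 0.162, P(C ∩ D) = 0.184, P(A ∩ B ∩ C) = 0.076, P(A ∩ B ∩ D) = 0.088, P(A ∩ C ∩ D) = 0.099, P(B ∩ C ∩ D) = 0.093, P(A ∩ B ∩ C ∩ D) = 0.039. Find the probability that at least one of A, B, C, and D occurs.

0.953

P(A ∪ B ∪ C ∪ D) = 0.430 + 0.509 + 0.380 + 0.460 − 0.218 − 0.170 − 0.218 − 0.191 − 0.162 − 0.184 + 0.076 + 0.088 + 0.099 + 0.093 − 0.039 = 0.953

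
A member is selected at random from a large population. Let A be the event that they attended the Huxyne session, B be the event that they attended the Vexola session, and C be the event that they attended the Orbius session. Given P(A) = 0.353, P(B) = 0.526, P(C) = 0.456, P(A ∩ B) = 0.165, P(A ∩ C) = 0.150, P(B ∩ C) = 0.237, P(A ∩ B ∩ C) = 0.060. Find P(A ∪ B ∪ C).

By inclusion-exclusion,
P(A ∪ B ∪ C) = 0.353 + 0.526 + 0.456 − 0.165 − 0.150 − 0.237 + 0.060 = 0.843

0.843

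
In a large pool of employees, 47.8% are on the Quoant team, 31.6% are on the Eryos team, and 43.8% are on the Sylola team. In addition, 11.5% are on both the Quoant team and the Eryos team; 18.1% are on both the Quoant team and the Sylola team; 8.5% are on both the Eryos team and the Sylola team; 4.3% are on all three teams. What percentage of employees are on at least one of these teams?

89.4%

By inclusion–exclusion:
P(≥1) = 47.8 + 31.6 + 43.8 − 11.5 − 18.1 − 8.5 + 4.3 = 89.4%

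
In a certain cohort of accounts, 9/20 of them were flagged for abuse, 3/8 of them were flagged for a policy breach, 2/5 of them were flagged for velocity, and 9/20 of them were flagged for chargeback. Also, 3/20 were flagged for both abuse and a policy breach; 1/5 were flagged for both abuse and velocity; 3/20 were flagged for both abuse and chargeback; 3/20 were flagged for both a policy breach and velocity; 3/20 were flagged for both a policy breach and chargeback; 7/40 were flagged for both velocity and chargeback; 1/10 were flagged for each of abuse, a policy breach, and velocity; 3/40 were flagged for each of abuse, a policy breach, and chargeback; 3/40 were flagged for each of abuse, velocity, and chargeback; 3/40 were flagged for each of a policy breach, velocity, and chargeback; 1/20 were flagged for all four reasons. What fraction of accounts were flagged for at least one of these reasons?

39/40

Inclusion–exclusion gives
P(≥1) = 9/20 + 3/8 + 2/5 + 9/20 − 3/20 − 1/5 − 3/20 − 3/20 − 3/20 − 7/40 + 1/10 + 3/40 + 3/40 + 3/40 − 1/20 = 39/40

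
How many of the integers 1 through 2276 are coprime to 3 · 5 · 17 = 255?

1143

⌊2276/3⌋ + ⌊2276/5⌋ + ⌊2276/17⌋ − ⌊2276/15⌋ − ⌊2276/51⌋ − ⌊2276/85⌋ + ⌊2276/255⌋ = 758 + 455 + 133 − 151 − 44 − 26 + 8 = 1133
2276 − 1133 = 1143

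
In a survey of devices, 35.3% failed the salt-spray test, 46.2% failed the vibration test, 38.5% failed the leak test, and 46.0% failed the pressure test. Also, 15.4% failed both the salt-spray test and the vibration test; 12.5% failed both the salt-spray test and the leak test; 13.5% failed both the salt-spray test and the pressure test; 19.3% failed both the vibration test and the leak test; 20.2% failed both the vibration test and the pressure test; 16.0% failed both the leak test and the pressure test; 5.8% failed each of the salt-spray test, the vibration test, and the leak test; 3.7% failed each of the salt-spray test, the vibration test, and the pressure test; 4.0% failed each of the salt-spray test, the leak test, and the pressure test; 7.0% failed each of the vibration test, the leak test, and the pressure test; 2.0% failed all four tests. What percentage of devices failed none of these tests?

By inclusion–exclusion:
P(union) = 35.3 + 46.2 + 38.5 + 46.0 − 15.4 − 12.5 − 13.5 − 19.3 − 20.2 − 16.0 + 5.8 + 3.7 + 4.0 + 7.0 − 2.0 = 87.6%
P(none) = 100% − 87.6% = 12.4%

12.4%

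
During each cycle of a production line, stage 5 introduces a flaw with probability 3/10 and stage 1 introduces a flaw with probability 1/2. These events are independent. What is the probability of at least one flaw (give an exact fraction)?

P(none) = (1 − 3/10) × (1 − 1/2) = 7/10 × 1/2 = 7/20
P(at least one) = 1 − 7/20 = 13/20

13/20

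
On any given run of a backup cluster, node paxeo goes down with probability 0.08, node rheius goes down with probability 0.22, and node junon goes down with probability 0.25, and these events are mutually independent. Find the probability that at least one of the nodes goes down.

0.4618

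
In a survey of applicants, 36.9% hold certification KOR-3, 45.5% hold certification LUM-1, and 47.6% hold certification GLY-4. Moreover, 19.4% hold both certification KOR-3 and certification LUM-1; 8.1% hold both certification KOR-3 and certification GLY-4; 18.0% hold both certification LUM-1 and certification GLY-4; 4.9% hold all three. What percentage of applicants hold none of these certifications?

10.6%

P(union) = 36.9 + 45.5 + 47.6 − 19.4 − 8.1 − 18.0 + 4.9 = 89.4%
P(none) = 100% − 89.4% = 10.6%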